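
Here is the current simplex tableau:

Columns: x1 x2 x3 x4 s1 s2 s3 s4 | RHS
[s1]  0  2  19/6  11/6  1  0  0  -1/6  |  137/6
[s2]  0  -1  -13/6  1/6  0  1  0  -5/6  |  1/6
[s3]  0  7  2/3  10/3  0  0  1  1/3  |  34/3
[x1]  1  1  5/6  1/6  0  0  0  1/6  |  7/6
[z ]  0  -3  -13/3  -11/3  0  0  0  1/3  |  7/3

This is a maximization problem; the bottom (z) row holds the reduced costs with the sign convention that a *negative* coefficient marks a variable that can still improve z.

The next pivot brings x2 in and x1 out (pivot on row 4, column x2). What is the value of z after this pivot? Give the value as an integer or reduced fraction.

35/6

Minimum ratio for x2: (7/6)/1 = 7/6.
z changes by −(z-row coeff of x2)·ratio = −(-3)·(7/6) = 7/2.
New z = 7/3 + (7/2) = 35/6.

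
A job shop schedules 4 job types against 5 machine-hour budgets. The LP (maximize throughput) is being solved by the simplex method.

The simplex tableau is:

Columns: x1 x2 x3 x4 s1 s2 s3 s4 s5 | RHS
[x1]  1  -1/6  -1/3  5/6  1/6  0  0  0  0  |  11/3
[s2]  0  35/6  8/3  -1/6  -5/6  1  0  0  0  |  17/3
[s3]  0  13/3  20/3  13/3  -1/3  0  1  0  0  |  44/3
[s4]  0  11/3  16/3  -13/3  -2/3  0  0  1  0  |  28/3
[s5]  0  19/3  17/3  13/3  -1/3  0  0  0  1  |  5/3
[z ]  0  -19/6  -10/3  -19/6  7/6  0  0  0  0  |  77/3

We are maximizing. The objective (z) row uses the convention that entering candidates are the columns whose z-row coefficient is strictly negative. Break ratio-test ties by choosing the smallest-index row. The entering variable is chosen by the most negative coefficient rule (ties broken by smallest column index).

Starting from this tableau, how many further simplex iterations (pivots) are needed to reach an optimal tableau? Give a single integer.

2

pivot: x3 in, s5 out → z = 453/17
pivot: x4 in, x3 out → z = 699/26
No improving column remains; optimal.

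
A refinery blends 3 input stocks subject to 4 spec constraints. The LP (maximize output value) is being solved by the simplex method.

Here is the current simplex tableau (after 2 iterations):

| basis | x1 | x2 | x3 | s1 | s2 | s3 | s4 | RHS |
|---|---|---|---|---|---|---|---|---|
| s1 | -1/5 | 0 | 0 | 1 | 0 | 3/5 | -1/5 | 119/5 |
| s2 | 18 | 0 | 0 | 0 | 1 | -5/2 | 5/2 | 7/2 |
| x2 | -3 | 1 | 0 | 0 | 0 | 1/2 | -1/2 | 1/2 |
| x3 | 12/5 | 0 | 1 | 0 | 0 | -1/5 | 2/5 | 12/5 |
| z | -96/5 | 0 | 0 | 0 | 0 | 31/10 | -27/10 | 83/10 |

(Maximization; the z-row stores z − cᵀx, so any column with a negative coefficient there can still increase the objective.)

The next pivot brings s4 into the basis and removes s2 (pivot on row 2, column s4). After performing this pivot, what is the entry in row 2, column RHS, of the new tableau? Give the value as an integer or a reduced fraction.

Pivot element is row 2, column s4: 5/2.
Normalize row 2: new (row 2, RHS) = (7/2)/(5/2) = 7/5.
Row 2 is the pivot row, so the entry is 7/5.

7/5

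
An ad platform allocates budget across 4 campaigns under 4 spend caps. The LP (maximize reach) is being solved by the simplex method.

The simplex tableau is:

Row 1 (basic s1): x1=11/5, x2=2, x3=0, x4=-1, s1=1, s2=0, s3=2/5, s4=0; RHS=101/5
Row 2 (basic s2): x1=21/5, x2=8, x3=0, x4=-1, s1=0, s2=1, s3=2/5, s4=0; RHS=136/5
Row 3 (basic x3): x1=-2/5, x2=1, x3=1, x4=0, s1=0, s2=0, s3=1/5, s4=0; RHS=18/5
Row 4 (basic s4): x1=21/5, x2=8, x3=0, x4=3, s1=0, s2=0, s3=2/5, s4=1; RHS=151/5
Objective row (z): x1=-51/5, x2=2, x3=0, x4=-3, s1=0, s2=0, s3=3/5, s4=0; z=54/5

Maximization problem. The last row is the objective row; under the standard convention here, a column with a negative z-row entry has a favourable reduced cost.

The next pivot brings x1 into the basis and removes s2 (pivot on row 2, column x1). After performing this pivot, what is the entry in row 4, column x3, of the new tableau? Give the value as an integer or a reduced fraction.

0

Pivot element is row 2, column x1: 21/5.
Normalize row 2: new (row 2, x3) = 0/(21/5) = 0.
row 4 ← row 4 − (21/5)·(new row 2): 0 − (21/5)·0 = 0.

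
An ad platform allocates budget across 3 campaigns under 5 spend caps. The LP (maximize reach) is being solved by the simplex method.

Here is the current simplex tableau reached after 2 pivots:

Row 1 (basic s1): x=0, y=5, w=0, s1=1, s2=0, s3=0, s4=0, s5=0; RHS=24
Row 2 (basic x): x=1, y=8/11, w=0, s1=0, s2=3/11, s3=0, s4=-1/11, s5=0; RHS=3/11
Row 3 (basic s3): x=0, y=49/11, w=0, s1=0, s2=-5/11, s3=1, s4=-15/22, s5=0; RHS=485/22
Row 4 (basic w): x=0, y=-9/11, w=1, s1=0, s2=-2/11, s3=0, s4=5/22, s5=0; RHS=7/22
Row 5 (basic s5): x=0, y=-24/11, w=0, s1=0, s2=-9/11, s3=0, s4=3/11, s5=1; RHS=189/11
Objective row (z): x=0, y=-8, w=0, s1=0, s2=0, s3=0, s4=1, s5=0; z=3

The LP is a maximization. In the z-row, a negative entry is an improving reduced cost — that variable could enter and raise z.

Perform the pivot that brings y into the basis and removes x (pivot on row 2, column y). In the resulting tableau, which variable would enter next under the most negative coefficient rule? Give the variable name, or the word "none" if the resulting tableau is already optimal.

Pivot element 8/11. New z-row = old z-row − (-8)·(row 2/(8/11)).
Updated z-row coefficients: x: 11, y: 0, w: 0, s1: 0, s2: 3, s3: 0, s4: 0, s5: 0.
No coefficient is strictly negative; the tableau after this pivot is optimal.

none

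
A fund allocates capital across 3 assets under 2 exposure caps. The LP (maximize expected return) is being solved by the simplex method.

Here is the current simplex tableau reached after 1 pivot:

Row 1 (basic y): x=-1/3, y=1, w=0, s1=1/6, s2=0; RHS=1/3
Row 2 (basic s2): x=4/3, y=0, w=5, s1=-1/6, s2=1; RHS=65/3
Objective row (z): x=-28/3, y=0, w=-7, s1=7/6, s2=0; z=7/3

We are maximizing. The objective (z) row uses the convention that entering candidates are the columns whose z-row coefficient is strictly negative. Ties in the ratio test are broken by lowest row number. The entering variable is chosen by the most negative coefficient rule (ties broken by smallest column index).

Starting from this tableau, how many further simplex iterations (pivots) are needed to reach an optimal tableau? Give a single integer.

pivot: x in, s2 out → z = 154
No improving column remains; optimal.

1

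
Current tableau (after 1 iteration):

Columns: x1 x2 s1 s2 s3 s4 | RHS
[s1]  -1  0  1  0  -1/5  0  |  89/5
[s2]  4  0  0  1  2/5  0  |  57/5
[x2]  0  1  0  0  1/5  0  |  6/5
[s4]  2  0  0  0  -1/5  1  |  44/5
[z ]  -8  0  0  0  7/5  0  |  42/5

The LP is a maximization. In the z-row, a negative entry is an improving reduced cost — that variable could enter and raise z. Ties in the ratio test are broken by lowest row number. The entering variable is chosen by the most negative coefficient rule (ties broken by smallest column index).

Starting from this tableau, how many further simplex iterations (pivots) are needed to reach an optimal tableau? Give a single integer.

1

pivot: x1 in, s2 out → z = 156/5
No improving column remains; optimal.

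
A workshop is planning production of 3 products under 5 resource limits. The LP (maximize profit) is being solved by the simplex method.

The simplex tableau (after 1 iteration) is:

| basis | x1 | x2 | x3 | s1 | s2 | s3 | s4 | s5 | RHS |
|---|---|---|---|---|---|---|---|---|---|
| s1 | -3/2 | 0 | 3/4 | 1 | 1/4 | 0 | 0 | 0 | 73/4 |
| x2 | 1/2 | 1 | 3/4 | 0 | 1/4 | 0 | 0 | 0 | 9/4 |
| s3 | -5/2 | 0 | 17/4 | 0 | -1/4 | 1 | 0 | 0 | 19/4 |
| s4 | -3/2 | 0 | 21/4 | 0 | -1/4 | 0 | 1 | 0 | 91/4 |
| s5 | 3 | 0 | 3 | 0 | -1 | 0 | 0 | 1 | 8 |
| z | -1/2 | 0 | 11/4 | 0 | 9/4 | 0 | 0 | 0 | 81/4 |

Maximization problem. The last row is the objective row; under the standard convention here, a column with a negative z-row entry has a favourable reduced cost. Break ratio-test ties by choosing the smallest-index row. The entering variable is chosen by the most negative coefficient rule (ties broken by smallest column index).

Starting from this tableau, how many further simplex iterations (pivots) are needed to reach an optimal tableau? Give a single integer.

1

pivot: x1 in, s5 out → z = 259/12
No improving column remains; optimal.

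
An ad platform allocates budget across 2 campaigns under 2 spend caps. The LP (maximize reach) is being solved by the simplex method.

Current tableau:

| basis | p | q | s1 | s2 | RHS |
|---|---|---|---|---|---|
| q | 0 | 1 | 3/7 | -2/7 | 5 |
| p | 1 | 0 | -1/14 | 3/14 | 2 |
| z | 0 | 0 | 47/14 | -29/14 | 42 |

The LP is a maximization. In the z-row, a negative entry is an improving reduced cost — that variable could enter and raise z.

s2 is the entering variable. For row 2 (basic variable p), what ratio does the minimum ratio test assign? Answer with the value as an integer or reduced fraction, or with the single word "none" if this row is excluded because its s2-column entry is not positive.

28/3

Ratio = RHS / (s2 entry) = 2 / (3/14) = 28/3.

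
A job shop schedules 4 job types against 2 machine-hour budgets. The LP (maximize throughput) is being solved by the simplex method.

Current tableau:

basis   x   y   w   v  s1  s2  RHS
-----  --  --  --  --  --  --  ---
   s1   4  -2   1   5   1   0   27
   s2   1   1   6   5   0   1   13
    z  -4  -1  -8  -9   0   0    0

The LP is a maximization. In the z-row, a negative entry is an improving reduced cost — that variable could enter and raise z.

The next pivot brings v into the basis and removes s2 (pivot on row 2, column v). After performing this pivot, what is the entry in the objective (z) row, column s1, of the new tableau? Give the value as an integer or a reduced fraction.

Pivot element is row 2, column v: 5.
Normalize row 2: new (row 2, s1) = 0/5 = 0.
z-row ← z-row − (-9)·(new row 2): 0 − (-9)·0 = 0.

0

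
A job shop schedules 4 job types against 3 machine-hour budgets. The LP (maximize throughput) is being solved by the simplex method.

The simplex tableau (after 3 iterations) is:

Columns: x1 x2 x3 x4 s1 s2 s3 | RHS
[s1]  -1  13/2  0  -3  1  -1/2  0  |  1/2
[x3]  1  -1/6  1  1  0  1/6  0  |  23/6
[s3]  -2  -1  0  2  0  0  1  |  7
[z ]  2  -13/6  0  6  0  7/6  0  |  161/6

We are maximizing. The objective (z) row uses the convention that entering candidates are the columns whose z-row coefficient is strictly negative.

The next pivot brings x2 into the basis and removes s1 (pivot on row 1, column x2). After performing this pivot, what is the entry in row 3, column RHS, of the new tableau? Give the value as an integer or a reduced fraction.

Pivot element is row 1, column x2: 13/2.
Normalize row 1: new (row 1, RHS) = (1/2)/(13/2) = 1/13.
row 3 ← row 3 − (-1)·(new row 1): 7 − (-1)·(1/13) = 92/13.

92/13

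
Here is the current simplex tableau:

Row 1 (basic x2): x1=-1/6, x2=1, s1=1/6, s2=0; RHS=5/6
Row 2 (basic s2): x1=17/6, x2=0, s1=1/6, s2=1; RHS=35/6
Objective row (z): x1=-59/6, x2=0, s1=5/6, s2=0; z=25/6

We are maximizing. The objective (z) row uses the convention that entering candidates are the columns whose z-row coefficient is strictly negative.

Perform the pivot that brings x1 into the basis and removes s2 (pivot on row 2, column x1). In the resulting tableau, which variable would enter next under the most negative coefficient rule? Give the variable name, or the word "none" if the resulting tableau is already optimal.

none

Pivot element 17/6. New z-row = old z-row − (-59/6)·(row 2/(17/6)).
Updated z-row coefficients: x1: 0, x2: 0, s1: 24/17, s2: 59/17.
No coefficient is strictly negative; the tableau after this pivot is optimal.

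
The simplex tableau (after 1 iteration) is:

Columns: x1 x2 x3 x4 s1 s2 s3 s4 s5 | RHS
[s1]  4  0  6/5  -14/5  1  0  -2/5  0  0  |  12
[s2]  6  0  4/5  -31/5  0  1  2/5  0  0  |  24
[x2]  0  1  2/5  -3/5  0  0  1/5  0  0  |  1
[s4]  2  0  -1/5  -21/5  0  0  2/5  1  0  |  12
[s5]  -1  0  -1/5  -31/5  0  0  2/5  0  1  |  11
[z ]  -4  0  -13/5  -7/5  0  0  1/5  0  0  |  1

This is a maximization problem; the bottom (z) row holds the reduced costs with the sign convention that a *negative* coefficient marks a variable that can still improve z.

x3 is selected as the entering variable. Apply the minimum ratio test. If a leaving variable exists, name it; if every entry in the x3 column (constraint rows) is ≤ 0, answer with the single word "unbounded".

Ratios: row 1 (s1): 12/(6/5) = 10; row 2 (s2): 24/(4/5) = 30; row 3 (x2): 1/(2/5) = 5/2; row 4 (s4): entry -1/5 ≤ 0, skip; row 5 (s5): entry -1/5 ≤ 0, skip.
Minimum ratio is in the x2 row, so x2 leaves.

x2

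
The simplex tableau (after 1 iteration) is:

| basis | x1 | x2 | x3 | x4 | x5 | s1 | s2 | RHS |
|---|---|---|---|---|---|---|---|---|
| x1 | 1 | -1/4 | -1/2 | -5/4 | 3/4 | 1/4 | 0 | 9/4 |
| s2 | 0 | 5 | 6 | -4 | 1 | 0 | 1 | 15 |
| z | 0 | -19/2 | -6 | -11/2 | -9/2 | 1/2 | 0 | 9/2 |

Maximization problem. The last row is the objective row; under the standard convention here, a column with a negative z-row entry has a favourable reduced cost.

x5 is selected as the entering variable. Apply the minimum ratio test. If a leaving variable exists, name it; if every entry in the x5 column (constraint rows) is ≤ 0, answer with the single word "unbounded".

x1

Ratios: row 1 (x1): (9/4)/(3/4) = 3; row 2 (s2): 15/1 = 15.
Minimum ratio is in the x1 row, so x1 leaves.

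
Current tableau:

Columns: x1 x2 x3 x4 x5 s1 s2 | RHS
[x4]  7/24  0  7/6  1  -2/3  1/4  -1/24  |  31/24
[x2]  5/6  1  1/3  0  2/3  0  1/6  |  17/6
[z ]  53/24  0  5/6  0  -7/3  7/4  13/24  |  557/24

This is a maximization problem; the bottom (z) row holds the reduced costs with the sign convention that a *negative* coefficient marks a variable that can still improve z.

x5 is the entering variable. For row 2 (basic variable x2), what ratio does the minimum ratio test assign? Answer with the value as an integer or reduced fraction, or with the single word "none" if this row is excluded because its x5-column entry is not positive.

Ratio = RHS / (x5 entry) = (17/6) / (2/3) = 17/4.

17/4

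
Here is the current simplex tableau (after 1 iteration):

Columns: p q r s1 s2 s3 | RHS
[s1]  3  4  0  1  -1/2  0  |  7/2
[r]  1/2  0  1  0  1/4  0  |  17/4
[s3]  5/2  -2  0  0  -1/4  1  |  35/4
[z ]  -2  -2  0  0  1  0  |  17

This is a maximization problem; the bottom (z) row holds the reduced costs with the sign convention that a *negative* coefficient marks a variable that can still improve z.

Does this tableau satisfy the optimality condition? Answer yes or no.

no

Column p has objective-row coefficient -2, which is negative; an improving pivot exists, so not yet optimal.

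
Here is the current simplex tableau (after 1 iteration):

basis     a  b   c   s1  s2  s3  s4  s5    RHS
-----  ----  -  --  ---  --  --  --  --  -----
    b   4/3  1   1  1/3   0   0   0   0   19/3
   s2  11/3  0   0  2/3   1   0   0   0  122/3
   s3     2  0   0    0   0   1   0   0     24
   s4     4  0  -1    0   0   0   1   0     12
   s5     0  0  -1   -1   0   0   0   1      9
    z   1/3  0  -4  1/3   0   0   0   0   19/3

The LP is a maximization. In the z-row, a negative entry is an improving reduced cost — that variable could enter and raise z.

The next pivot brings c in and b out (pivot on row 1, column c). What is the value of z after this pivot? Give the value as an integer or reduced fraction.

95/3

Minimum ratio for c: (19/3)/1 = 19/3.
z changes by −(z-row coeff of c)·ratio = −(-4)·(19/3) = 76/3.
New z = 19/3 + (76/3) = 95/3.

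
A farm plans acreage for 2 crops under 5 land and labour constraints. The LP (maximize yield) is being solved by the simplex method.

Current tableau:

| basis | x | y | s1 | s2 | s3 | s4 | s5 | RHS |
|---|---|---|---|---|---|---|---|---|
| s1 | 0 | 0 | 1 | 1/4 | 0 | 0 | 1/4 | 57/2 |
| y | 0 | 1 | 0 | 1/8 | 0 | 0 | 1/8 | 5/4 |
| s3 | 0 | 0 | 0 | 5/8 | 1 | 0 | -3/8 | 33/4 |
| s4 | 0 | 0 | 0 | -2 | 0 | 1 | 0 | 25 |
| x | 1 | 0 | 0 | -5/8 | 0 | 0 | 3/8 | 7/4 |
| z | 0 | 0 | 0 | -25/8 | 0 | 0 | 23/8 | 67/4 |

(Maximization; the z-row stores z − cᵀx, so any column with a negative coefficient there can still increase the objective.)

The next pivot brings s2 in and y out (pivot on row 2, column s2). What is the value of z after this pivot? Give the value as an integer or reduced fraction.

Minimum ratio for s2: (5/4)/(1/8) = 10.
z changes by −(z-row coeff of s2)·ratio = −(-25/8)·10 = 125/4.
New z = 67/4 + (125/4) = 48.

48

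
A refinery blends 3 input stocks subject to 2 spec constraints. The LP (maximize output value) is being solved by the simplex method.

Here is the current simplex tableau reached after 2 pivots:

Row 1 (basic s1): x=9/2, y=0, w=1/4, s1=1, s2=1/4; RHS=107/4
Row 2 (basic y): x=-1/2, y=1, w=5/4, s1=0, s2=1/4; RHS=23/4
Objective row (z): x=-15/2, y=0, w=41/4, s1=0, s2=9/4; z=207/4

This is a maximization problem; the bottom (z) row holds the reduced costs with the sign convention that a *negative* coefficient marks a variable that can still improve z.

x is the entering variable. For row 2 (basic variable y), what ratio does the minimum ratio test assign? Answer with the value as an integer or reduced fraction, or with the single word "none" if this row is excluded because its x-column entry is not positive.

none

The x entry in row 2 is -1/2 ≤ 0, so this row gives no ratio.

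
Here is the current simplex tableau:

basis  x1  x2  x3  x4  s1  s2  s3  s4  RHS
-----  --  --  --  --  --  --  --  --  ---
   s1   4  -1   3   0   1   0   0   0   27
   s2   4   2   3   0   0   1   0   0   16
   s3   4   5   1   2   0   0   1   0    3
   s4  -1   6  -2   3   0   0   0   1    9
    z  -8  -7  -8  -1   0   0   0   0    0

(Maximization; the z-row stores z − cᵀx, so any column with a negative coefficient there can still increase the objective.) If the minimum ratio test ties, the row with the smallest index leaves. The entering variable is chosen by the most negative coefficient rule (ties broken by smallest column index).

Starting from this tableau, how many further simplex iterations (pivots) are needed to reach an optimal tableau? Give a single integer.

pivot: x1 in, s3 out → z = 6
pivot: x3 in, x1 out → z = 24
No improving column remains; optimal.

2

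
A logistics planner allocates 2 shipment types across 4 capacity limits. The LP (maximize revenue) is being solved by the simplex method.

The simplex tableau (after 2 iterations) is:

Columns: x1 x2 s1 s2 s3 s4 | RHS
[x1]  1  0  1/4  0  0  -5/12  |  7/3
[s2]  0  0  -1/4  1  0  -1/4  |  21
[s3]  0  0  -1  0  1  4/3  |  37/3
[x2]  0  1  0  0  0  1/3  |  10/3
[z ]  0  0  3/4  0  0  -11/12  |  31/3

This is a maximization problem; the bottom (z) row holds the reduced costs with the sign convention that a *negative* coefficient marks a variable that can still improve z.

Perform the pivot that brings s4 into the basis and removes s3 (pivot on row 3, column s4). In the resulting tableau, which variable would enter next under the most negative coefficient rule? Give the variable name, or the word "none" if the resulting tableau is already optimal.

Pivot element 4/3. New z-row = old z-row − (-11/12)·(row 3/(4/3)).
Updated z-row coefficients: x1: 0, x2: 0, s1: 1/16, s2: 0, s3: 11/16, s4: 0.
No coefficient is strictly negative; the tableau after this pivot is optimal.

none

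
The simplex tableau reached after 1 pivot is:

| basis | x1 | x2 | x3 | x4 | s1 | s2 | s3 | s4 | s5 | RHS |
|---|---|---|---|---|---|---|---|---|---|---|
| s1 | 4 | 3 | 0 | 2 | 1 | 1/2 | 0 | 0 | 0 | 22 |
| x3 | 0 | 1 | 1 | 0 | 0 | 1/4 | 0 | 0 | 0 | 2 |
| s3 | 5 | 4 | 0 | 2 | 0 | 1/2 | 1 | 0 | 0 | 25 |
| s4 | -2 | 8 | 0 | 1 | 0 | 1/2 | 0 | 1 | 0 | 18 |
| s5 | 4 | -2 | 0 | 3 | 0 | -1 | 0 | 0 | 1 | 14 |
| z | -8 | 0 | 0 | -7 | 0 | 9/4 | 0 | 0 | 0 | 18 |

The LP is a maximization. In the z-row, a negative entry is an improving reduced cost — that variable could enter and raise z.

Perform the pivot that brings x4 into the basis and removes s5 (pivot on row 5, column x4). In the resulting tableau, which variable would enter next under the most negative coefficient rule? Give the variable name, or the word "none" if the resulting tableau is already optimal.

Pivot element 3. New z-row = old z-row − (-7)·(row 5/3).
Updated z-row coefficients: x1: 4/3, x2: -14/3, x3: 0, x4: 0, s1: 0, s2: -1/12, s3: 0, s4: 0, s5: 7/3.
The most negative is -14/3 in column x2, so x2 would enter next.

x2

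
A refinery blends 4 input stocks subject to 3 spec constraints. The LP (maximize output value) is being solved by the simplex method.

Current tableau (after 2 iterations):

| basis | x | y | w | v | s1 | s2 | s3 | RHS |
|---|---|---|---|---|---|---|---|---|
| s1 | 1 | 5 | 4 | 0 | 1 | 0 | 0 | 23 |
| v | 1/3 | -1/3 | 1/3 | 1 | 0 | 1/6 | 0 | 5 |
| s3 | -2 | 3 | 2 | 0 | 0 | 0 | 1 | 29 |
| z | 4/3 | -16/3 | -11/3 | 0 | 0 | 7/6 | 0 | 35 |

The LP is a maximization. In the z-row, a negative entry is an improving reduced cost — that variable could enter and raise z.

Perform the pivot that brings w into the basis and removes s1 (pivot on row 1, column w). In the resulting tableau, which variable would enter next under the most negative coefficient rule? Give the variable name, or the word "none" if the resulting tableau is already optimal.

y

Pivot element 4. New z-row = old z-row − (-11/3)·(row 1/4).
Updated z-row coefficients: x: 9/4, y: -3/4, w: 0, v: 0, s1: 11/12, s2: 7/6, s3: 0.
The most negative is -3/4 in column y, so y would enter next.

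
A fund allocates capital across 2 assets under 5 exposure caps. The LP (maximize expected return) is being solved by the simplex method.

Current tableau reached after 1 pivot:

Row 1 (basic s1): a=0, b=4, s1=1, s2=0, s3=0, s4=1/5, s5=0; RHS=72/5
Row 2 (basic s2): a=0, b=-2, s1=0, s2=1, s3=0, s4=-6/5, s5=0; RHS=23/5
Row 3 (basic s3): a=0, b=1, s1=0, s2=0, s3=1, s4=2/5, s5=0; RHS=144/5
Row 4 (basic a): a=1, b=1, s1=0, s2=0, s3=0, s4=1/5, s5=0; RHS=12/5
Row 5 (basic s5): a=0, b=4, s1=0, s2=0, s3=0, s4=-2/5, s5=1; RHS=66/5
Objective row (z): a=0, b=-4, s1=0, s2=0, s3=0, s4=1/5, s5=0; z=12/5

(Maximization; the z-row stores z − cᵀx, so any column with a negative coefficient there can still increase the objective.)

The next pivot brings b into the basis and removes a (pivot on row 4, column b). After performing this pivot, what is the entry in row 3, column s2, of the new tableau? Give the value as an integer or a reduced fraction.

Pivot element is row 4, column b: 1.
Normalize row 4: new (row 4, s2) = 0/1 = 0.
row 3 ← row 3 − 1·(new row 4): 0 − 1·0 = 0.

0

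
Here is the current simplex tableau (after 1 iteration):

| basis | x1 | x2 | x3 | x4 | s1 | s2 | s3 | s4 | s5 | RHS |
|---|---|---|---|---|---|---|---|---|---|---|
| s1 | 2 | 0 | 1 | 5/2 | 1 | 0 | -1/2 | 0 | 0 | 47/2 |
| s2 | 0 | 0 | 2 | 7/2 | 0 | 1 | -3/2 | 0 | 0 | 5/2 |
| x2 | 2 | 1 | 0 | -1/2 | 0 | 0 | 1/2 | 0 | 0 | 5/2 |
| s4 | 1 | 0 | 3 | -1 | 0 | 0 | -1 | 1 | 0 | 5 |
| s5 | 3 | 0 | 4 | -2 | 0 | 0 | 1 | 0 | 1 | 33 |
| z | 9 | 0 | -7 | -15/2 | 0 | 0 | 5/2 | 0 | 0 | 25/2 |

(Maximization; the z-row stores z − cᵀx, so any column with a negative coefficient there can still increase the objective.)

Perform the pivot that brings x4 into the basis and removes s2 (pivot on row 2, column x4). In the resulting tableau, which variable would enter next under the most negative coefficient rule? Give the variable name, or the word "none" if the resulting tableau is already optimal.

Pivot element 7/2. New z-row = old z-row − (-15/2)·(row 2/(7/2)).
Updated z-row coefficients: x1: 9, x2: 0, x3: -19/7, x4: 0, s1: 0, s2: 15/7, s3: -5/7, s4: 0, s5: 0.
The most negative is -19/7 in column x3, so x3 would enter next.

x3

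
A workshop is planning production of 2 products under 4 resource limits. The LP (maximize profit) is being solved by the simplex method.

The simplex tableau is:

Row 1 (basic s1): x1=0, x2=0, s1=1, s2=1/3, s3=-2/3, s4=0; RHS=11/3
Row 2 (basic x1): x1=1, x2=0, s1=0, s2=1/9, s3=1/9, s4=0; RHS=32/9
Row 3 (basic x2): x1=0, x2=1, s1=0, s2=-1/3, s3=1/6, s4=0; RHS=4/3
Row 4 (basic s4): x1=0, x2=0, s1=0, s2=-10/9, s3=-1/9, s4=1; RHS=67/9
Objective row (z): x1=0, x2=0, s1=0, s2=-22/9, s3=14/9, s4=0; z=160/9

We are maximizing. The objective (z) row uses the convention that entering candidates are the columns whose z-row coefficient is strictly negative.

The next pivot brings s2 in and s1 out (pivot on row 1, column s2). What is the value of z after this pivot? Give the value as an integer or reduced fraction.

Minimum ratio for s2: (11/3)/(1/3) = 11.
z changes by −(z-row coeff of s2)·ratio = −(-22/9)·11 = 242/9.
New z = 160/9 + (242/9) = 134/3.

134/3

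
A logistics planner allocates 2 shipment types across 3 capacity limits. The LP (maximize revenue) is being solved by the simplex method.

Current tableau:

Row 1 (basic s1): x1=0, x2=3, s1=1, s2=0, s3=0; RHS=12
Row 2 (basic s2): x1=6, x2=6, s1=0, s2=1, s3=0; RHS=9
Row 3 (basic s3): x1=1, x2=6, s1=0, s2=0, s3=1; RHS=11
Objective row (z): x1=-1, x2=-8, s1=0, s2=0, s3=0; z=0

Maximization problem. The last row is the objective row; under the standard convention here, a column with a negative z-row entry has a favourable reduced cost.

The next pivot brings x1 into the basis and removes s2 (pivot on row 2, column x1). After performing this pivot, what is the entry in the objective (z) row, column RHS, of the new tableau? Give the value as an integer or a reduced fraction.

Pivot element is row 2, column x1: 6.
Normalize row 2: new (row 2, RHS) = 9/6 = 3/2.
z-row ← z-row − (-1)·(new row 2): 0 − (-1)·(3/2) = 3/2.

3/2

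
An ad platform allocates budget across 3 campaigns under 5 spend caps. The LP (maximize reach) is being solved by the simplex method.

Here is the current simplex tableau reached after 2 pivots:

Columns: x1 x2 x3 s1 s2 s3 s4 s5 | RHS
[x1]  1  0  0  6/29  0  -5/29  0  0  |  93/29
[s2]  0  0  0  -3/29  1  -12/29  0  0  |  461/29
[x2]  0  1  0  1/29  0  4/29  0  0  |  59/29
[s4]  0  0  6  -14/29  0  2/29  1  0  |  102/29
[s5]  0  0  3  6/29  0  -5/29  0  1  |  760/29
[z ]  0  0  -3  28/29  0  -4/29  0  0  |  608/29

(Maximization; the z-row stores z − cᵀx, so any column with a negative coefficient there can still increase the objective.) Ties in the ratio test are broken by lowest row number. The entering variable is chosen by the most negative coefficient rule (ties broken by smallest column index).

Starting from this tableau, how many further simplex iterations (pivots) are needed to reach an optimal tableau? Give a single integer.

2

pivot: x3 in, s4 out → z = 659/29
pivot: s3 in, x2 out → z = 97/4
No improving column remains; optimal.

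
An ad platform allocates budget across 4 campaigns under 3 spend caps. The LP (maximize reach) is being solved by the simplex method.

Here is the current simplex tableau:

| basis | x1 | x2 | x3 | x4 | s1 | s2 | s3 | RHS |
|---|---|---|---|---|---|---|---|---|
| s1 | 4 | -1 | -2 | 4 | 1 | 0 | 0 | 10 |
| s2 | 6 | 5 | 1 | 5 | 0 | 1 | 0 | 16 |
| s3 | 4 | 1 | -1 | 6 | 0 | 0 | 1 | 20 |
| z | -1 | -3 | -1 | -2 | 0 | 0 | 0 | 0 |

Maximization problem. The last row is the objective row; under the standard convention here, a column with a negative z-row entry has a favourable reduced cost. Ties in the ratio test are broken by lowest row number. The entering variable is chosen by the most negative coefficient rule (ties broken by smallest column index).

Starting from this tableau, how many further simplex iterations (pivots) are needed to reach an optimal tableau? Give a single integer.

pivot: x2 in, s2 out → z = 48/5
pivot: x3 in, x2 out → z = 16
No improving column remains; optimal.

2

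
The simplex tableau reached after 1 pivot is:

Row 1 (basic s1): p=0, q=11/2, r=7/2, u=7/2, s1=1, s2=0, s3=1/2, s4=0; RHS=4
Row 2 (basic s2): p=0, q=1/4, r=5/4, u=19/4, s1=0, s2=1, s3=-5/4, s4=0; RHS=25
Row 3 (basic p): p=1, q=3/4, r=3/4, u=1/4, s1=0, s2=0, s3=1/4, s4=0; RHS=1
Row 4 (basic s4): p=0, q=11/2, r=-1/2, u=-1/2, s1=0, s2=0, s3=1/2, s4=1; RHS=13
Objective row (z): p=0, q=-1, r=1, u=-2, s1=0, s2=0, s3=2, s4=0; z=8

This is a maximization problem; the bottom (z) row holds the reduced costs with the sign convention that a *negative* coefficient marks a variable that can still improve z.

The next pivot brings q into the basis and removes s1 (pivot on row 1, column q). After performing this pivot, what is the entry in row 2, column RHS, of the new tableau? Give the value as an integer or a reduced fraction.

Pivot element is row 1, column q: 11/2.
Normalize row 1: new (row 1, RHS) = 4/(11/2) = 8/11.
row 2 ← row 2 − (1/4)·(new row 1): 25 − (1/4)·(8/11) = 273/11.

273/11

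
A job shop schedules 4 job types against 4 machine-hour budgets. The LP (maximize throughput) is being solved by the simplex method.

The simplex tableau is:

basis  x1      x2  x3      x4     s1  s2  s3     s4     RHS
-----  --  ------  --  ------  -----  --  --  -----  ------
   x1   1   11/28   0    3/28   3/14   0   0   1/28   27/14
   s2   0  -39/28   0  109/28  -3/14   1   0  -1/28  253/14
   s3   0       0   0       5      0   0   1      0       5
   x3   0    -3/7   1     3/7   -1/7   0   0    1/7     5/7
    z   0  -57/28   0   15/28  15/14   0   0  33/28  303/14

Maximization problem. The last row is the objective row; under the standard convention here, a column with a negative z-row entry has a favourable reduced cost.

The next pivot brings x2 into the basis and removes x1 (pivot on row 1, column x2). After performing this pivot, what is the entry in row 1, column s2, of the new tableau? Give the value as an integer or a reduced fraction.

0

Pivot element is row 1, column x2: 11/28.
Normalize row 1: new (row 1, s2) = 0/(11/28) = 0.
Row 1 is the pivot row, so the entry is 0.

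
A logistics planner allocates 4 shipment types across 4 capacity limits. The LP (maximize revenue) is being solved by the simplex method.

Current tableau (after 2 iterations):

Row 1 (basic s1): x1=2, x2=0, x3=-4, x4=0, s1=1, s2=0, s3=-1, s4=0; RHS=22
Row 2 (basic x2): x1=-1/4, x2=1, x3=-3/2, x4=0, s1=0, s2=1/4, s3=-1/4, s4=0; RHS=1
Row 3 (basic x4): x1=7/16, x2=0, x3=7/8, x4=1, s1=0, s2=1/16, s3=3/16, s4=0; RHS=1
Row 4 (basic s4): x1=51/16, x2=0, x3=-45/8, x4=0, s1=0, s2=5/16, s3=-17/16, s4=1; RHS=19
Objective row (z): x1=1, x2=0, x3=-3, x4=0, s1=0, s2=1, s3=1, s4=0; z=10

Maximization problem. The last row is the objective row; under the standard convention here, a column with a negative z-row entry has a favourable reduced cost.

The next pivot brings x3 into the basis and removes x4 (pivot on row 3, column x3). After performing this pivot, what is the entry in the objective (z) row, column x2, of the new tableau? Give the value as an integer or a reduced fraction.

0

Pivot element is row 3, column x3: 7/8.
Normalize row 3: new (row 3, x2) = 0/(7/8) = 0.
z-row ← z-row − (-3)·(new row 3): 0 − (-3)·0 = 0.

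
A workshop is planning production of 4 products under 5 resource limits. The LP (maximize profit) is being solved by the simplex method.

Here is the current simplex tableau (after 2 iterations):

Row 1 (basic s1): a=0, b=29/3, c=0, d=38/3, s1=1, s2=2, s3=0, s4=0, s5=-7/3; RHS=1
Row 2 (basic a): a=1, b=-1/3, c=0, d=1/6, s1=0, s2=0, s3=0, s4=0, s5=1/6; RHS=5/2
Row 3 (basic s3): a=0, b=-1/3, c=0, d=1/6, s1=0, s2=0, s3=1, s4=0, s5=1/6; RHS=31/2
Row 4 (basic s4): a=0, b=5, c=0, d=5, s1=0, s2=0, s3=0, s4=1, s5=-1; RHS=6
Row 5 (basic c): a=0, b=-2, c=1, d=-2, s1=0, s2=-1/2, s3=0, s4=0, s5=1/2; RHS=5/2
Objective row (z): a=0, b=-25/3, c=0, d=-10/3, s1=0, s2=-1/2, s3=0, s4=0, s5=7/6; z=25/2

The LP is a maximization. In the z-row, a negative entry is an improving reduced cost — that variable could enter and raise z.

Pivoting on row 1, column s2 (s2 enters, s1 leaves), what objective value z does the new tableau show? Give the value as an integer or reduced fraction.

Minimum ratio for s2: 1/2 = 1/2.
z changes by −(z-row coeff of s2)·ratio = −(-1/2)·(1/2) = 1/4.
New z = 25/2 + (1/4) = 51/4.

51/4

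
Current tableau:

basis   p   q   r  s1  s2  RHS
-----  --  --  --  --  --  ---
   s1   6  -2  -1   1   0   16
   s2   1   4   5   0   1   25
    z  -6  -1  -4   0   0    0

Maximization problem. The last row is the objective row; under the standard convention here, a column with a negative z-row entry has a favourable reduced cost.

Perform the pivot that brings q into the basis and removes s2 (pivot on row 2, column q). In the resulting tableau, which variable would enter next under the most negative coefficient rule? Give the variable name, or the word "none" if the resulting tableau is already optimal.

Pivot element 4. New z-row = old z-row − (-1)·(row 2/4).
Updated z-row coefficients: p: -23/4, q: 0, r: -11/4, s1: 0, s2: 1/4.
The most negative is -23/4 in column p, so p would enter next.

p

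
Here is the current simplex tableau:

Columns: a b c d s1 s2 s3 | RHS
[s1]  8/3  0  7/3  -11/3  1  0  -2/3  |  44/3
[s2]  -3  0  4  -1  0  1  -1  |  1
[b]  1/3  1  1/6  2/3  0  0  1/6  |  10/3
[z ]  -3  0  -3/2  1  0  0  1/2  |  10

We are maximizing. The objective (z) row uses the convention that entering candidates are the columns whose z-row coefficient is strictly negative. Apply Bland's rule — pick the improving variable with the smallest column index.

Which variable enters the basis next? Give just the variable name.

a

Objective-row coefficients: a: -3, b: 0, c: -3/2, d: 1, s1: 0, s2: 0, s3: 1/2.
Improving columns: a, c. Bland's rule picks the smallest column index → a.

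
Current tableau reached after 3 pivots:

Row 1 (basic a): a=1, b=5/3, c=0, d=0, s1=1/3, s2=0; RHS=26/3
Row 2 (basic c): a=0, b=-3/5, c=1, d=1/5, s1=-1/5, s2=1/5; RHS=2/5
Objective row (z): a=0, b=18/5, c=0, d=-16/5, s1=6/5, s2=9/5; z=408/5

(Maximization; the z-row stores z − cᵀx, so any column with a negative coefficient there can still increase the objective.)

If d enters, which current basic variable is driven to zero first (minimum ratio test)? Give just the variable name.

c

Ratios: row 1 (a): entry 0 ≤ 0, skip; row 2 (c): (2/5)/(1/5) = 2.
Minimum ratio 2 is in the c row, so c leaves.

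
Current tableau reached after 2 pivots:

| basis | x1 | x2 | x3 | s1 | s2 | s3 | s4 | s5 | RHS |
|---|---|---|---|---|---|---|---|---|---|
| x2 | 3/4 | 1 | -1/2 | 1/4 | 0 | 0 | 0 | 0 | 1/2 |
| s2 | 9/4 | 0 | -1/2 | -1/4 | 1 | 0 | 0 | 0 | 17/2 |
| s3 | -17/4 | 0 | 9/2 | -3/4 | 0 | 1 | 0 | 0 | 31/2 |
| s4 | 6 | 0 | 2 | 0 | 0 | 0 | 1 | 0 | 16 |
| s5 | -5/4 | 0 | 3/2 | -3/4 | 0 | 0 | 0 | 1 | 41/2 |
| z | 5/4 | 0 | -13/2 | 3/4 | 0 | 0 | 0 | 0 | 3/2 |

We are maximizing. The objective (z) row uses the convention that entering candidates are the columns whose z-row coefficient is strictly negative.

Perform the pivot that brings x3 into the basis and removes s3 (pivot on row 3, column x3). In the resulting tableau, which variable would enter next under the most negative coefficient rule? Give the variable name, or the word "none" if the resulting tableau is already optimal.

Pivot element 9/2. New z-row = old z-row − (-13/2)·(row 3/(9/2)).
Updated z-row coefficients: x1: -44/9, x2: 0, x3: 0, s1: -1/3, s2: 0, s3: 13/9, s4: 0, s5: 0.
The most negative is -44/9 in column x1, so x1 would enter next.

x1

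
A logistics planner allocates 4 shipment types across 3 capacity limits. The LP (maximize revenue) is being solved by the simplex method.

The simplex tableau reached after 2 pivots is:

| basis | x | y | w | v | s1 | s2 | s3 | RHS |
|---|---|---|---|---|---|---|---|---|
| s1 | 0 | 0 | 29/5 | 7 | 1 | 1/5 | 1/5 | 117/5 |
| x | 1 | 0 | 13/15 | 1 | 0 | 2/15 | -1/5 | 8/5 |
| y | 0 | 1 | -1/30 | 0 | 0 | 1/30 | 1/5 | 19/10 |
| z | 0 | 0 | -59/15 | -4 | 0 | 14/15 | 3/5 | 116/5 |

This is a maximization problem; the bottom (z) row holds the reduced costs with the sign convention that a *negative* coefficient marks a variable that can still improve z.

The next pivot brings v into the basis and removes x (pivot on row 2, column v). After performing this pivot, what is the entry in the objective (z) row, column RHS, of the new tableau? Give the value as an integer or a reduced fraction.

Pivot element is row 2, column v: 1.
Normalize row 2: new (row 2, RHS) = (8/5)/1 = 8/5.
z-row ← z-row − (-4)·(new row 2): 116/5 − (-4)·(8/5) = 148/5.

148/5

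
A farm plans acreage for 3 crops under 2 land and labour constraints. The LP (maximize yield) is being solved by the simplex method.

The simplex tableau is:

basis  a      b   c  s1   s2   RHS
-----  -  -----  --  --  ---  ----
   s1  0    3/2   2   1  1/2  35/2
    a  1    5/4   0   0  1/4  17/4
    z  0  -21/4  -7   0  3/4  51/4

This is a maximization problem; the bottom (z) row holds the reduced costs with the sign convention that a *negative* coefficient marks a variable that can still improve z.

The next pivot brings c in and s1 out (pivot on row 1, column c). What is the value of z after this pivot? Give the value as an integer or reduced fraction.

74

Minimum ratio for c: (35/2)/2 = 35/4.
z changes by −(z-row coeff of c)·ratio = −(-7)·(35/4) = 245/4.
New z = 51/4 + (245/4) = 74.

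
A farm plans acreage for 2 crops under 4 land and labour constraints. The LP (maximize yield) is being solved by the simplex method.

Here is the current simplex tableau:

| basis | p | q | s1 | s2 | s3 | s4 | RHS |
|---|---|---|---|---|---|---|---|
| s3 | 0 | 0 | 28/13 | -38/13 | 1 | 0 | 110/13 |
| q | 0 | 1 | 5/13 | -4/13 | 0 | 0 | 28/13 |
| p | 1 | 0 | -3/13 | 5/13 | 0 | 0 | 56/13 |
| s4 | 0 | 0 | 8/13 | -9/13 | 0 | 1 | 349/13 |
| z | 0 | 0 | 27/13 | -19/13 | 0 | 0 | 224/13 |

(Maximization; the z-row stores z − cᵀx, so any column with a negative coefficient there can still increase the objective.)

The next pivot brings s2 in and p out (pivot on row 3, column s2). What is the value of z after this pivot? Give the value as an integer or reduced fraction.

168/5

Minimum ratio for s2: (56/13)/(5/13) = 56/5.
z changes by −(z-row coeff of s2)·ratio = −(-19/13)·(56/5) = 1064/65.
New z = 224/13 + (1064/65) = 168/5.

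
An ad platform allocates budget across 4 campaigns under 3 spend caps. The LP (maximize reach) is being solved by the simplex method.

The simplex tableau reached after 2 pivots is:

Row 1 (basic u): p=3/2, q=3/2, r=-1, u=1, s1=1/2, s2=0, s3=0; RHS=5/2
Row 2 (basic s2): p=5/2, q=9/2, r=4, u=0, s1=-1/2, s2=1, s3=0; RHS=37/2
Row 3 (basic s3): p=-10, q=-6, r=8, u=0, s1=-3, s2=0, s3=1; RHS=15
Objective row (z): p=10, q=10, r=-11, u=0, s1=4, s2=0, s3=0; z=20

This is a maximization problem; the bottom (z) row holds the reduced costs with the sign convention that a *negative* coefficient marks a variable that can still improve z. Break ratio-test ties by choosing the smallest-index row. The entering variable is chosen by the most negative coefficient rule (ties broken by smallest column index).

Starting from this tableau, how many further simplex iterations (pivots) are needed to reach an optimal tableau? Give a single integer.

pivot: r in, s3 out → z = 325/8
pivot: p in, s2 out → z = 369/8
No improving column remains; optimal.

2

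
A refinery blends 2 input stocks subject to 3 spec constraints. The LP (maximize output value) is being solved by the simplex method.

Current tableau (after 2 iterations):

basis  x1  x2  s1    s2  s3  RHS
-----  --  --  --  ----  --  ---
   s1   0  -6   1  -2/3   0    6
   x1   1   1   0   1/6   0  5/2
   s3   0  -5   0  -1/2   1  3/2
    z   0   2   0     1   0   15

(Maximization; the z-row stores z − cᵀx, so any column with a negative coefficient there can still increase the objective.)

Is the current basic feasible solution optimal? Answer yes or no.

No objective-row coefficient is strictly negative, so no entering variable exists; the tableau is optimal.

yes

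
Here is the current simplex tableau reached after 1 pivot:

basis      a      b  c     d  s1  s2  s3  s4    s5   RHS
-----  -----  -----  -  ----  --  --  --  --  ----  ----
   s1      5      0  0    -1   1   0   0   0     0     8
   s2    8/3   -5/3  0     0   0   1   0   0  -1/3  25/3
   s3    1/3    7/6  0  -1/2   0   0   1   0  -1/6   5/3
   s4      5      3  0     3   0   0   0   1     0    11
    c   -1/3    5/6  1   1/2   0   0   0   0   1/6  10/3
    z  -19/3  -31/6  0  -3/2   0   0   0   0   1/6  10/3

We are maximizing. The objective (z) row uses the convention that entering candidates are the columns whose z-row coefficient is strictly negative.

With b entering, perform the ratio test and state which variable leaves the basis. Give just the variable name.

Ratios: row 1 (s1): entry 0 ≤ 0, skip; row 2 (s2): entry -5/3 ≤ 0, skip; row 3 (s3): (5/3)/(7/6) = 10/7; row 4 (s4): 11/3 = 11/3; row 5 (c): (10/3)/(5/6) = 4.
Minimum ratio 10/7 is in the s3 row, so s3 leaves.

s3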